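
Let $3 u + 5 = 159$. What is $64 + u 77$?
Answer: $\frac{12050}{3} \approx 4016.7$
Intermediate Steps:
$u = \frac{154}{3}$ ($u = - \frac{5}{3} + \frac{1}{3} \cdot 159 = - \frac{5}{3} + 53 = \frac{154}{3} \approx 51.333$)
$64 + u 77 = 64 + \frac{154}{3} \cdot 77 = 64 + \frac{11858}{3} = \frac{12050}{3}$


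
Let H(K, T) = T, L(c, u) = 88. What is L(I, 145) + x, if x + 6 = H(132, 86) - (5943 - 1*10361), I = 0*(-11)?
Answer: 4586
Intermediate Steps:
I = 0
x = 4498 (x = -6 + (86 - (5943 - 1*10361)) = -6 + (86 - (5943 - 10361)) = -6 + (86 - 1*(-4418)) = -6 + (86 + 4418) = -6 + 4504 = 4498)
L(I, 145) + x = 88 + 4498 = 4586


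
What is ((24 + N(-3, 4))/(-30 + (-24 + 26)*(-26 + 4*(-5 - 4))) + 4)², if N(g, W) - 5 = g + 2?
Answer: 1764/121 ≈ 14.579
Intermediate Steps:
N(g, W) = 7 + g (N(g, W) = 5 + (g + 2) = 5 + (2 + g) = 7 + g)
((24 + N(-3, 4))/(-30 + (-24 + 26)*(-26 + 4*(-5 - 4))) + 4)² = ((24 + (7 - 3))/(-30 + (-24 + 26)*(-26 + 4*(-5 - 4))) + 4)² = ((24 + 4)/(-30 + 2*(-26 + 4*(-9))) + 4)² = (28/(-30 + 2*(-26 - 36)) + 4)² = (28/(-30 + 2*(-62)) + 4)² = (28/(-30 - 124) + 4)² = (28/(-154) + 4)² = (28*(-1/154) + 4)² = (-2/11 + 4)² = (42/11)² = 1764/121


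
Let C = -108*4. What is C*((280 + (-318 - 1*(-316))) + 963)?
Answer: -536112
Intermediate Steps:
C = -432
C*((280 + (-318 - 1*(-316))) + 963) = -432*((280 + (-318 - 1*(-316))) + 963) = -432*((280 + (-318 + 316)) + 963) = -432*((280 - 2) + 963) = -432*(278 + 963) = -432*1241 = -536112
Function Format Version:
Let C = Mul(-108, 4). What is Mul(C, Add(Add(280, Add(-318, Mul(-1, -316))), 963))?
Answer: -536112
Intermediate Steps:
C = -432
Mul(C, Add(Add(280, Add(-318, Mul(-1, -316))), 963)) = Mul(-432, Add(Add(280, Add(-318, Mul(-1, -316))), 963)) = Mul(-432, Add(Add(280, Add(-318, 316)), 963)) = Mul(-432, Add(Add(280, -2), 963)) = Mul(-432, Add(278, 963)) = Mul(-432, 1241) = -536112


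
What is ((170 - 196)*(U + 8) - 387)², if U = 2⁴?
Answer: 1022121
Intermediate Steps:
U = 16
((170 - 196)*(U + 8) - 387)² = ((170 - 196)*(16 + 8) - 387)² = (-26*24 - 387)² = (-624 - 387)² = (-1011)² = 1022121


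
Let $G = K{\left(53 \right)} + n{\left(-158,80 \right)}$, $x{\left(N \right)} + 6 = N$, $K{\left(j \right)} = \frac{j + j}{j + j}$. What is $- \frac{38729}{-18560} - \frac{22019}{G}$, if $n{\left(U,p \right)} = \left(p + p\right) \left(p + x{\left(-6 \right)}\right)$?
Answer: $\frac{12737609}{201951360} \approx 0.063073$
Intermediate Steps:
$K{\left(j \right)} = 1$ ($K{\left(j \right)} = \frac{2 j}{2 j} = 2 j \frac{1}{2 j} = 1$)
$x{\left(N \right)} = -6 + N$
$n{\left(U,p \right)} = 2 p \left(-12 + p\right)$ ($n{\left(U,p \right)} = \left(p + p\right) \left(p - 12\right) = 2 p \left(p - 12\right) = 2 p \left(-12 + p\right)$)
$G = 10881$ ($G = 1 + 2 \cdot 80 \left(-12 + 80\right) = 1 + 2 \cdot 80 \cdot 68 = 1 + 10880 = 10881$)
$- \frac{38729}{-18560} - \frac{22019}{G} = - \frac{38729}{-18560} - \frac{22019}{10881} = \left(-38729\right) \left(- \frac{1}{18560}\right) - \frac{22019}{10881} = \frac{38729}{18560} - \frac{22019}{10881} = \frac{12737609}{201951360}$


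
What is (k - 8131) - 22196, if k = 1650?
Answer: -28677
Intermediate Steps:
(k - 8131) - 22196 = (1650 - 8131) - 22196 = -6481 - 22196 = -28677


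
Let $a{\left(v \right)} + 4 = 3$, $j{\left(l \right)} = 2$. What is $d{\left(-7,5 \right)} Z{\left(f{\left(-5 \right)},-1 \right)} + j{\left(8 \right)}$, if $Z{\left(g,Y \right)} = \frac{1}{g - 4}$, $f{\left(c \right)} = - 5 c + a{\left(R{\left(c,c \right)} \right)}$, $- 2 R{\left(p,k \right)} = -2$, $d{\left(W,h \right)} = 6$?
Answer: $\frac{23}{10} \approx 2.3$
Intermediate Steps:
$R{\left(p,k \right)} = 1$ ($R{\left(p,k \right)} = \left(- \frac{1}{2}\right) \left(-2\right) = 1$)
$a{\left(v \right)} = -1$ ($a{\left(v \right)} = -4 + 3 = -1$)
$f{\left(c \right)} = -1 - 5 c$ ($f{\left(c \right)} = - 5 c - 1 = -1 - 5 c$)
$Z{\left(g,Y \right)} = \frac{1}{-4 + g}$
$d{\left(-7,5 \right)} Z{\left(f{\left(-5 \right)},-1 \right)} + j{\left(8 \right)} = \frac{6}{-4 - -24} + 2 = \frac{6}{-4 + \left(-1 + 25\right)} + 2 = \frac{6}{-4 + 24} + 2 = \frac{6}{20} + 2 = 6 \cdot \frac{1}{20} + 2 = \frac{3}{10} + 2 = \frac{23}{10}$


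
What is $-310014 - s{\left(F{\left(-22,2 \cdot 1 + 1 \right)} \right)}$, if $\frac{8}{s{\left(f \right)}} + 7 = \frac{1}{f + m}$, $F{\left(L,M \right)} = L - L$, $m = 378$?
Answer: $- \frac{819984006}{2645} \approx -3.1001 \cdot 10^{5}$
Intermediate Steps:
$F{\left(L,M \right)} = 0$
$s{\left(f \right)} = \frac{8}{-7 + \frac{1}{378 + f}}$ ($s{\left(f \right)} = \frac{8}{-7 + \frac{1}{f + 378}} = \frac{8}{-7 + \frac{1}{378 + f}}$)
$-310014 - s{\left(F{\left(-22,2 \cdot 1 + 1 \right)} \right)} = -310014 - \frac{8 \left(-378 - 0\right)}{2645 + 7 \cdot 0} = -310014 - \frac{8 \left(-378 + 0\right)}{2645 + 0} = -310014 - 8 \cdot \frac{1}{2645} \left(-378\right) = -310014 - - \frac{3024}{2645} = -310014 + \frac{3024}{2645} = - \frac{819984006}{2645}$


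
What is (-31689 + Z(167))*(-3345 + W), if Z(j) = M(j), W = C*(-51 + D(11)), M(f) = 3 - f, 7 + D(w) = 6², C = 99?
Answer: 175924119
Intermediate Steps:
D(w) = 29 (D(w) = -7 + 6² = -7 + 36 = 29)
W = -2178 (W = 99*(-51 + 29) = 99*(-22) = -2178)
Z(j) = 3 - j
(-31689 + Z(167))*(-3345 + W) = (-31689 + (3 - 1*167))*(-3345 - 2178) = (-31689 + (3 - 167))*(-5523) = (-31689 - 164)*(-5523) = -31853*(-5523) = 175924119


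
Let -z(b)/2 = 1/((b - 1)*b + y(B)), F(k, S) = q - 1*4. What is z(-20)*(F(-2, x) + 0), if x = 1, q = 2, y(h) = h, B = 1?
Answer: 4/421 ≈ 0.0095012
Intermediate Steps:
F(k, S) = -2 (F(k, S) = 2 - 1*4 = 2 - 4 = -2)
z(b) = -2/(1 + b*(-1 + b)) (z(b) = -2/((b - 1)*b + 1) = -2/((-1 + b)*b + 1) = -2/(b*(-1 + b) + 1) = -2/(1 + b*(-1 + b)))
z(-20)*(F(-2, x) + 0) = (-2/(1 + (-20)² - 1*(-20)))*(-2 + 0) = -2/(1 + 400 + 20)*(-2) = -2/421*(-2) = 4/421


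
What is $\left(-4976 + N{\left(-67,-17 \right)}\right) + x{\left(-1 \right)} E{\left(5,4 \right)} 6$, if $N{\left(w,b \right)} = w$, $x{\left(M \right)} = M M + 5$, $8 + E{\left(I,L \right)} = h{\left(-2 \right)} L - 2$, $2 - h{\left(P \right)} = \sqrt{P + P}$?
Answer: $-5115 - 288 i \approx -5115.0 - 288.0 i$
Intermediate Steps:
$h{\left(P \right)} = 2 - \sqrt{2} \sqrt{P}$ ($h{\left(P \right)} = 2 - \sqrt{P + P} = 2 - \sqrt{2 P} = 2 - \sqrt{2} \sqrt{P}$)
$E{\left(I,L \right)} = -10 + L \left(2 - 2 i\right)$ ($E{\left(I,L \right)} = -8 + \left(\left(2 - \sqrt{2} \sqrt{-2}\right) L - 2\right) = -8 + \left(\left(2 - \sqrt{2} i \sqrt{2}\right) L - 2\right) = -8 + \left(\left(2 - 2 i\right) L - 2\right) = -8 + \left(L \left(2 - 2 i\right) - 2\right) = -8 + \left(-2 + L \left(2 - 2 i\right)\right) = -10 + L \left(2 - 2 i\right)$)
$x{\left(M \right)} = 5 + M^{2}$ ($x{\left(M \right)} = M^{2} + 5 = 5 + M^{2}$)
$\left(-4976 + N{\left(-67,-17 \right)}\right) + x{\left(-1 \right)} E{\left(5,4 \right)} 6 = \left(-4976 - 67\right) + \left(5 + \left(-1\right)^{2}\right) \left(-10 + 2 \cdot 4 \left(1 - i\right)\right) 6 = -5043 + \left(5 + 1\right) \left(-10 + \left(8 - 8 i\right)\right) 6 = -5043 + 6 \left(-2 - 8 i\right) 6 = -5043 + \left(-12 - 48 i\right) 6 = -5043 - \left(72 + 288 i\right) = -5115 - 288 i$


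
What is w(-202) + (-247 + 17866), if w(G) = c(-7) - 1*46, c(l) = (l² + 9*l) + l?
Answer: 17552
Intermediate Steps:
c(l) = l² + 10*l
w(G) = -67 (w(G) = -7*(10 - 7) - 1*46 = -7*3 - 46 = -21 - 46 = -67)
w(-202) + (-247 + 17866) = -67 + (-247 + 17866) = -67 + 17619 = 17552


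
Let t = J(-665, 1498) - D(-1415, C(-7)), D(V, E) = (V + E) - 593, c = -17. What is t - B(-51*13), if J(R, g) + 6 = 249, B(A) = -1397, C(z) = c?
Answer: 3665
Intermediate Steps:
C(z) = -17
D(V, E) = -593 + E + V (D(V, E) = (E + V) - 593 = -593 + E + V)
J(R, g) = 243 (J(R, g) = -6 + 249 = 243)
t = 2268 (t = 243 - (-593 - 17 - 1415) = 243 - 1*(-2025) = 243 + 2025 = 2268)
t - B(-51*13) = 2268 - 1*(-1397) = 2268 + 1397 = 3665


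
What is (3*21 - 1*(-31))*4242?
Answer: 398748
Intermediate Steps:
(3*21 - 1*(-31))*4242 = (63 + 31)*4242 = 94*4242 = 398748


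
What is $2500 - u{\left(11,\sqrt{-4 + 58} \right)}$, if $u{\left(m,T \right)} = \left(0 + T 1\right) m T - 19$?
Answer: $1925$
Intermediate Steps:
$u{\left(m,T \right)} = -19 + m T^{2}$ ($u{\left(m,T \right)} = \left(0 + T\right) m T - 19 = T m T - 19 = m T^{2} - 19 = -19 + m T^{2}$)
$2500 - u{\left(11,\sqrt{-4 + 58} \right)} = 2500 - \left(-19 + 11 \left(\sqrt{-4 + 58}\right)^{2}\right) = 2500 - \left(-19 + 11 \left(\sqrt{54}\right)^{2}\right) = 2500 - \left(-19 + 11 \left(3 \sqrt{6}\right)^{2}\right) = 2500 - \left(-19 + 11 \cdot 54\right) = 2500 - \left(-19 + 594\right) = 2500 - 575 = 1925$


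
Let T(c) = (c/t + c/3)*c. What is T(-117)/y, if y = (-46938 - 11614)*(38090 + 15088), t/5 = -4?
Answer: -1989/1596758080 ≈ -1.2456e-6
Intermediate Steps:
t = -20 (t = 5*(-4) = -20)
T(c) = 17*c**2/60 (T(c) = (c/(-20) + c/3)*c = (c*(-1/20) + c*(1/3))*c = (-c/20 + c/3)*c = (17*c/60)*c = 17*c**2/60)
y = -3113678256 (y = -58552*53178 = -3113678256)
T(-117)/y = ((17/60)*(-117)**2)/(-3113678256) = ((17/60)*13689)*(-1/3113678256) = (77571/20)*(-1/3113678256) = -1989/1596758080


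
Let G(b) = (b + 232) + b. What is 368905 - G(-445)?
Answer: 369563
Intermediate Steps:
G(b) = 232 + 2*b (G(b) = (232 + b) + b = 232 + 2*b)
368905 - G(-445) = 368905 - (232 + 2*(-445)) = 368905 - (232 - 890) = 368905 - 1*(-658) = 368905 + 658 = 369563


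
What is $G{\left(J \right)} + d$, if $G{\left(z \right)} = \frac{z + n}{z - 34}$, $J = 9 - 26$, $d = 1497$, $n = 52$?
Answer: $\frac{76312}{51} \approx 1496.3$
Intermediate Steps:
$J = -17$
$G{\left(z \right)} = \frac{52 + z}{-34 + z}$ ($G{\left(z \right)} = \frac{z + 52}{z - 34} = \frac{52 + z}{-34 + z}$)
$G{\left(J \right)} + d = \frac{52 - 17}{-34 - 17} + 1497 = \frac{1}{-51} \cdot 35 + 1497 = \left(- \frac{1}{51}\right) 35 + 1497 = - \frac{35}{51} + 1497 = \frac{76312}{51}$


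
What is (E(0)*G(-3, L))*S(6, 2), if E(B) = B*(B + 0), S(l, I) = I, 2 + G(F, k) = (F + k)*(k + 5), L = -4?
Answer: 0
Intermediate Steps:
G(F, k) = -2 + (5 + k)*(F + k) (G(F, k) = -2 + (F + k)*(k + 5) = -2 + (F + k)*(5 + k) = -2 + (5 + k)*(F + k))
E(B) = B² (E(B) = B*B = B²)
(E(0)*G(-3, L))*S(6, 2) = (0²*(-2 + (-4)² + 5*(-3) + 5*(-4) - 3*(-4)))*2 = (0*(-2 + 16 - 15 - 20 + 12))*2 = (0*(-9))*2 = 0*2 = 0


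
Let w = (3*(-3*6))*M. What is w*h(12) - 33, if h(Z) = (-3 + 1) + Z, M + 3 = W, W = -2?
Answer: 2667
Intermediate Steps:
M = -5 (M = -3 - 2 = -5)
h(Z) = -2 + Z
w = 270 (w = (3*(-3*6))*(-5) = (3*(-18))*(-5) = -54*(-5) = 270)
w*h(12) - 33 = 270*(-2 + 12) - 33 = 270*10 - 33 = 2700 - 33 = 2667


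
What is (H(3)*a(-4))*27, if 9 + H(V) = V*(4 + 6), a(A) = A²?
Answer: 9072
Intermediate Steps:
H(V) = -9 + 10*V (H(V) = -9 + V*(4 + 6) = -9 + V*10 = -9 + 10*V)
(H(3)*a(-4))*27 = ((-9 + 10*3)*(-4)²)*27 = ((-9 + 30)*16)*27 = (21*16)*27 = 336*27 = 9072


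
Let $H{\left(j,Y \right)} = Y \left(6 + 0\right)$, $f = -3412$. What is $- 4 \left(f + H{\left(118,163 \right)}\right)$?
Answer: $9736$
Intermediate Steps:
$H{\left(j,Y \right)} = 6 Y$ ($H{\left(j,Y \right)} = Y 6 = 6 Y$)
$- 4 \left(f + H{\left(118,163 \right)}\right) = - 4 \left(-3412 + 6 \cdot 163\right) = - 4 \left(-3412 + 978\right) = \left(-4\right) \left(-2434\right) = 9736$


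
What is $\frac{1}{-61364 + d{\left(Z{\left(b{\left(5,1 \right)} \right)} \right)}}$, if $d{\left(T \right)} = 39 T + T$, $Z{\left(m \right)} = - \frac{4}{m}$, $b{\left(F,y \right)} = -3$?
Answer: $- \frac{3}{183932} \approx -1.631 \cdot 10^{-5}$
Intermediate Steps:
$d{\left(T \right)} = 40 T$
$\frac{1}{-61364 + d{\left(Z{\left(b{\left(5,1 \right)} \right)} \right)}} = \frac{1}{-61364 + 40 \left(- \frac{4}{-3}\right)} = \frac{1}{-61364 + 40 \left(\left(-4\right) \left(- \frac{1}{3}\right)\right)} = \frac{1}{-61364 + 40 \cdot \frac{4}{3}} = \frac{1}{-61364 + \frac{160}{3}} = \frac{1}{- \frac{183932}{3}} = - \frac{3}{183932}$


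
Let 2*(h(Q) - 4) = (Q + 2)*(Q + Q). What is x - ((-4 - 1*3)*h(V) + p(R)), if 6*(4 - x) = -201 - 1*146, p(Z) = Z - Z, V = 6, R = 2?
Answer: 2555/6 ≈ 425.83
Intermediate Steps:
p(Z) = 0
x = 371/6 (x = 4 - (-201 - 1*146)/6 = 4 - (-201 - 146)/6 = 4 - ⅙*(-347) = 4 + 347/6 = 371/6 ≈ 61.833)
h(Q) = 4 + Q*(2 + Q) (h(Q) = 4 + ((Q + 2)*(Q + Q))/2 = 4 + ((2 + Q)*(2*Q))/2 = 4 + (2*Q*(2 + Q))/2 = 4 + Q*(2 + Q))
x - ((-4 - 1*3)*h(V) + p(R)) = 371/6 - ((-4 - 1*3)*(4 + 6² + 2*6) + 0) = 371/6 - ((-4 - 3)*(4 + 36 + 12) + 0) = 371/6 - (-7*52 + 0) = 371/6 - (-364 + 0) = 371/6 - 1*(-364) = 371/6 + 364 = 2555/6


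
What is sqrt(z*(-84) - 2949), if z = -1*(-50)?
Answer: I*sqrt(7149) ≈ 84.552*I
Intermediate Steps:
z = 50
sqrt(z*(-84) - 2949) = sqrt(50*(-84) - 2949) = sqrt(-4200 - 2949) = sqrt(-7149) = I*sqrt(7149)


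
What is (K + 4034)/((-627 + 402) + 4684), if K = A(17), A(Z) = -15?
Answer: 4019/4459 ≈ 0.90132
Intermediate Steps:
K = -15
(K + 4034)/((-627 + 402) + 4684) = (-15 + 4034)/((-627 + 402) + 4684) = 4019/(-225 + 4684) = 4019/4459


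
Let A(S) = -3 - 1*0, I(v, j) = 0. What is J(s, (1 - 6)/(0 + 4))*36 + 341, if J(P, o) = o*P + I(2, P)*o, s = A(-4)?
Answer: 476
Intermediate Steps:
A(S) = -3 (A(S) = -3 + 0 = -3)
s = -3
J(P, o) = P*o (J(P, o) = o*P + 0*o = P*o + 0 = P*o)
J(s, (1 - 6)/(0 + 4))*36 + 341 = -3*(1 - 6)/(0 + 4)*36 + 341 = -(-15)/4*36 + 341 = -3*(-5/4)*36 + 341 = (15/4)*36 + 341 = 135 + 341 = 476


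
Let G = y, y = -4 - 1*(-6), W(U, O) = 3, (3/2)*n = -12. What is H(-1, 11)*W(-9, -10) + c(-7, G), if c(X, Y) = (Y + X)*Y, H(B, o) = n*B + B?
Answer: 11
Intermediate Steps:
n = -8 (n = (2/3)*(-12) = -8)
H(B, o) = -7*B (H(B, o) = -8*B + B = -7*B)
y = 2 (y = -4 + 6 = 2)
G = 2
c(X, Y) = Y*(X + Y) (c(X, Y) = (X + Y)*Y = Y*(X + Y))
H(-1, 11)*W(-9, -10) + c(-7, G) = -7*(-1)*3 + 2*(-7 + 2) = 7*3 + 2*(-5) = 21 - 10 = 11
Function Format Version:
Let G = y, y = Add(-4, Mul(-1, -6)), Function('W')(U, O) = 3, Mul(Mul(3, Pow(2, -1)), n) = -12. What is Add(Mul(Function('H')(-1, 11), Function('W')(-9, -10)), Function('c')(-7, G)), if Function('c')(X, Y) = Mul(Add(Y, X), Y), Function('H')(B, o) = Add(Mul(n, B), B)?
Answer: 11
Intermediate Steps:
n = -8 (n = Mul(Rational(2, 3), -12) = -8)
Function('H')(B, o) = Mul(-7, B) (Function('H')(B, o) = Add(Mul(-8, B), B) = Mul(-7, B))
y = 2 (y = Add(-4, 6) = 2)
G = 2
Function('c')(X, Y) = Mul(Y, Add(X, Y)) (Function('c')(X, Y) = Mul(Add(X, Y), Y) = Mul(Y, Add(X, Y)))
Add(Mul(Function('H')(-1, 11), Function('W')(-9, -10)), Function('c')(-7, G)) = Add(Mul(Mul(-7, -1), 3), Mul(2, Add(-7, 2))) = Add(Mul(7, 3), Mul(2, -5)) = Add(21, -10) = 11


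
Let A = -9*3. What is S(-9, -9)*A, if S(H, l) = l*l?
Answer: -2187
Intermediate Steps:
A = -27
S(H, l) = l**2
S(-9, -9)*A = (-9)**2*(-27) = 81*(-27) = -2187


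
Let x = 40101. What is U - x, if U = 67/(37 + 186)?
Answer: -8942456/223 ≈ -40101.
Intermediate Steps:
U = 67/223 ≈ 0.30045
U - x = 67/223 - 1*40101 = 67/223 - 40101 = -8942456/223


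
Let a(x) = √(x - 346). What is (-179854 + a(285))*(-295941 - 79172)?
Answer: 67465573502 - 375113*I*√61 ≈ 6.7466e+10 - 2.9297e+6*I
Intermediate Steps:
a(x) = √(-346 + x)
(-179854 + a(285))*(-295941 - 79172) = (-179854 + √(-346 + 285))*(-295941 - 79172) = (-179854 + √(-61))*(-375113) = (-179854 + I*√61)*(-375113) = 67465573502 - 375113*I*√61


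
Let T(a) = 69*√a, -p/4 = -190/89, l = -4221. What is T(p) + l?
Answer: -4221 + 138*√16910/89 ≈ -4019.4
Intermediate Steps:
p = 760/89 (p = -(-760)/89 = -4*(-190/89) = 760/89 ≈ 8.5393)
T(p) + l = 69*√(760/89) - 4221 = 69*(2*√16910/89) - 4221 = 138*√16910/89 - 4221 = -4221 + 138*√16910/89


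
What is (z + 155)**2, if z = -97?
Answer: 3364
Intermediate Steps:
(z + 155)**2 = (-97 + 155)**2 = 58**2 = 3364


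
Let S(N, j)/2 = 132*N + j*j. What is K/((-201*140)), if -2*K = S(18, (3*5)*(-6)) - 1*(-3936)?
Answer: 1037/2345 ≈ 0.44222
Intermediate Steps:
S(N, j) = 2*j² + 264*N (S(N, j) = 2*(132*N + j*j) = 2*(132*N + j²) = 2*(j² + 132*N) = 2*j² + 264*N)
K = -12444 (K = -((2*((3*5)*(-6))² + 264*18) - 1*(-3936))/2 = -((2*(15*(-6))² + 4752) + 3936)/2 = -((2*(-90)² + 4752) + 3936)/2 = -((2*8100 + 4752) + 3936)/2 = -((16200 + 4752) + 3936)/2 = -(20952 + 3936)/2 = -½*24888 = -12444)
K/((-201*140)) = -12444/((-201*140)) = -12444/(-28140) = -12444*(-1/28140) = 1037/2345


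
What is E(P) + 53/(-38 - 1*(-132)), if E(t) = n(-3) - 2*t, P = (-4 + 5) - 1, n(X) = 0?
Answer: 53/94 ≈ 0.56383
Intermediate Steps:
P = 0 (P = 1 - 1 = 0)
E(t) = -2*t (E(t) = 0 - 2*t = -2*t)
E(P) + 53/(-38 - 1*(-132)) = -2*0 + 53/(-38 - 1*(-132)) = 0 + 53/(-38 + 132) = 0 + 53/94 = 53/94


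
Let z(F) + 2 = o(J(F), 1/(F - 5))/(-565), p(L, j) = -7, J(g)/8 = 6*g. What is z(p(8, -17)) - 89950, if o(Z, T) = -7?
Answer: -50822873/565 ≈ -89952.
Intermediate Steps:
J(g) = 48*g (J(g) = 8*(6*g) = 48*g)
z(F) = -1123/565 (z(F) = -2 - 7/(-565) = -2 - 7*(-1/565) = -2 + 7/565 = -1123/565)
z(p(8, -17)) - 89950 = -1123/565 - 89950 = -50822873/565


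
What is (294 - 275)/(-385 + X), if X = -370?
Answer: -19/755 ≈ -0.025166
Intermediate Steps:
(294 - 275)/(-385 + X) = (294 - 275)/(-385 - 370) = 19/(-755) = 19*(-1/755) = -19/755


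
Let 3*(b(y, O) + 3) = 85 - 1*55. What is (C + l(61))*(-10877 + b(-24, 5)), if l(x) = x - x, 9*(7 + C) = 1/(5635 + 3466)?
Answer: 6232444940/81909 ≈ 76090.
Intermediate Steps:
C = -573362/81909 (C = -7 + 1/(9*(5635 + 3466)) = -7 + (1/9)/9101 = -7 + (1/9)*(1/9101) = -7 + 1/81909 = -573362/81909 ≈ -7.0000)
b(y, O) = 7 (b(y, O) = -3 + (85 - 1*55)/3 = -3 + (85 - 55)/3 = -3 + (1/3)*30 = -3 + 10 = 7)
l(x) = 0
(C + l(61))*(-10877 + b(-24, 5)) = (-573362/81909 + 0)*(-10877 + 7) = -573362/81909*(-10870) = 6232444940/81909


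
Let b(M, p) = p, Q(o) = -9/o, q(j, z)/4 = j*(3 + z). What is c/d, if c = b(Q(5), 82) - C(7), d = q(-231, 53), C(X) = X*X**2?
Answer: 87/17248 ≈ 0.0050441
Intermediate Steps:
C(X) = X**3
q(j, z) = 4*j*(3 + z) (q(j, z) = 4*(j*(3 + z)) = 4*j*(3 + z))
d = -51744 (d = 4*(-231)*(3 + 53) = 4*(-231)*56 = -51744)
c = -261 (c = 82 - 1*7**3 = 82 - 1*343 = 82 - 343 = -261)
c/d = -261/(-51744) = -261*(-1/51744) = 87/17248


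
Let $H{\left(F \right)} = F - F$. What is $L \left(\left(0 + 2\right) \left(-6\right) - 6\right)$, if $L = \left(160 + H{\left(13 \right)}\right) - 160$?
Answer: $0$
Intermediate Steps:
$H{\left(F \right)} = 0$
$L = 0$ ($L = \left(160 + 0\right) - 160 = 160 - 160 = 0$)
$L \left(\left(0 + 2\right) \left(-6\right) - 6\right) = 0 \left(\left(0 + 2\right) \left(-6\right) - 6\right) = 0 \left(2 \left(-6\right) - 6\right) = 0 \left(-12 - 6\right) = 0 \left(-18\right) = 0$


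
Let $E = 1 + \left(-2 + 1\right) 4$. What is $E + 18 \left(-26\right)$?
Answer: $-471$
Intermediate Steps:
$E = -3$ ($E = 1 - 4 = -3$)
$E + 18 \left(-26\right) = -3 + 18 \left(-26\right) = -3 - 468 = -471$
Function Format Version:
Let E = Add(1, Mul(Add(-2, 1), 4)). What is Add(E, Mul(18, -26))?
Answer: -471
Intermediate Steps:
E = -3 (E = Add(1, Mul(-1, 4)) = Add(1, -4) = -3)
Add(E, Mul(18, -26)) = Add(-3, Mul(18, -26)) = Add(-3, -468) = -471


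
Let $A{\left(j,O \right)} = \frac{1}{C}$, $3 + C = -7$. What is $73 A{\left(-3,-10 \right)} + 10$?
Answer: $\frac{27}{10} \approx 2.7$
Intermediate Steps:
$C = -10$ ($C = -3 - 7 = -10$)
$A{\left(j,O \right)} = - \frac{1}{10}$ ($A{\left(j,O \right)} = \frac{1}{-10} = - \frac{1}{10}$)
$73 A{\left(-3,-10 \right)} + 10 = 73 \left(- \frac{1}{10}\right) + 10 = - \frac{73}{10} + 10 = \frac{27}{10}$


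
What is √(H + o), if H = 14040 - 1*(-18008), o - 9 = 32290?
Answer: √64347 ≈ 253.67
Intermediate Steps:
o = 32299 (o = 9 + 32290 = 32299)
H = 32048 (H = 14040 + 18008 = 32048)
√(H + o) = √(32048 + 32299) = √64347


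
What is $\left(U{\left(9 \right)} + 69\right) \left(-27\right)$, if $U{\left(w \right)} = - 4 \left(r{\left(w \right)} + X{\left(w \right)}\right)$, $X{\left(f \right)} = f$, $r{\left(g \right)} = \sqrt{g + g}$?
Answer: $-891 + 324 \sqrt{2} \approx -432.79$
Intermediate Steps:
$r{\left(g \right)} = \sqrt{2} \sqrt{g}$ ($r{\left(g \right)} = \sqrt{2 g} = \sqrt{2} \sqrt{g}$)
$U{\left(w \right)} = - 4 w - 4 \sqrt{2} \sqrt{w}$ ($U{\left(w \right)} = - 4 \left(\sqrt{2} \sqrt{w} + w\right) = - 4 \left(w + \sqrt{2} \sqrt{w}\right) = - 4 w - 4 \sqrt{2} \sqrt{w}$)
$\left(U{\left(9 \right)} + 69\right) \left(-27\right) = \left(\left(\left(-4\right) 9 - 4 \sqrt{2} \sqrt{9}\right) + 69\right) \left(-27\right) = \left(\left(-36 - 4 \sqrt{2} \cdot 3\right) + 69\right) \left(-27\right) = \left(\left(-36 - 12 \sqrt{2}\right) + 69\right) \left(-27\right) = \left(33 - 12 \sqrt{2}\right) \left(-27\right) = -891 + 324 \sqrt{2}$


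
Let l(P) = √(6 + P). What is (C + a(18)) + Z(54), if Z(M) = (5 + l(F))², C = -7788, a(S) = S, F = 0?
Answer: -7739 + 10*√6 ≈ -7714.5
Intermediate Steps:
Z(M) = (5 + √6)² (Z(M) = (5 + √(6 + 0))² = (5 + √6)²)
(C + a(18)) + Z(54) = (-7788 + 18) + (5 + √6)² = -7770 + (5 + √6)²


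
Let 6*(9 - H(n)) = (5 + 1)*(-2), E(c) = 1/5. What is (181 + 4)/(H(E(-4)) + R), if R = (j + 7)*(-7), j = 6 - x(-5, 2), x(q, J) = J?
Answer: -185/66 ≈ -2.8030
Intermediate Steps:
j = 4 (j = 6 - 1*2 = 6 - 2 = 4)
R = -77 (R = (4 + 7)*(-7) = 11*(-7) = -77)
E(c) = 1/5
H(n) = 11 (H(n) = 9 - (5 + 1)*(-2)/6 = 9 - (-2) = 9 - 1/6*(-12) = 9 + 2 = 11)
(181 + 4)/(H(E(-4)) + R) = (181 + 4)/(11 - 77) = 185/(-66) = 185*(-1/66) = -185/66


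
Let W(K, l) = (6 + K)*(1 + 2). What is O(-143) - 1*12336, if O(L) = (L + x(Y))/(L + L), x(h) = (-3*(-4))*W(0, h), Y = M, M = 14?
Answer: -3528169/286 ≈ -12336.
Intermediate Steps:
Y = 14
W(K, l) = 18 + 3*K (W(K, l) = (6 + K)*3 = 18 + 3*K)
x(h) = 216 (x(h) = (-3*(-4))*(18 + 3*0) = 12*(18 + 0) = 12*18 = 216)
O(L) = (216 + L)/(2*L) (O(L) = (L + 216)/(L + L) = (216 + L)/((2*L)) = (216 + L)*(1/(2*L)) = (216 + L)/(2*L))
O(-143) - 1*12336 = (1/2)*(216 - 143)/(-143) - 1*12336 = (1/2)*(-1/143)*73 - 12336 = -73/286 - 12336 = -3528169/286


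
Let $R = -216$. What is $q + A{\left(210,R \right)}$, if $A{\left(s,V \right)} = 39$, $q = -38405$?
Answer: $-38366$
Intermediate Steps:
$q + A{\left(210,R \right)} = -38405 + 39 = -38366$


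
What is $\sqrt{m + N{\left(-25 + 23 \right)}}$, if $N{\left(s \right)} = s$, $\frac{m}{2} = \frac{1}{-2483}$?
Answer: $\frac{6 i \sqrt{342654}}{2483} \approx 1.4145 i$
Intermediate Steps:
$m = - \frac{2}{2483}$ ($m = \frac{2}{-2483} = 2 \left(- \frac{1}{2483}\right) = - \frac{2}{2483} \approx -0.00080548$)
$\sqrt{m + N{\left(-25 + 23 \right)}} = \sqrt{- \frac{2}{2483} + \left(-25 + 23\right)} = \sqrt{- \frac{2}{2483} - 2} = \sqrt{- \frac{4968}{2483}} = \frac{6 i \sqrt{342654}}{2483}$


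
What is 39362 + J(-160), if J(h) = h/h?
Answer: 39363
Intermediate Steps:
J(h) = 1
39362 + J(-160) = 39362 + 1 = 39363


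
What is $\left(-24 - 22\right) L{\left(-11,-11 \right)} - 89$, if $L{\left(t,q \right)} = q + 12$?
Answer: $-135$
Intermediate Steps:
$L{\left(t,q \right)} = 12 + q$
$\left(-24 - 22\right) L{\left(-11,-11 \right)} - 89 = \left(-24 - 22\right) \left(12 - 11\right) - 89 = \left(-24 - 22\right) 1 - 89 = \left(-46\right) 1 - 89 = -46 - 89 = -135$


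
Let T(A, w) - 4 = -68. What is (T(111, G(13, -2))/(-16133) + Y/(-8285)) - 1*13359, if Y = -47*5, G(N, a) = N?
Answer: -357117013480/26732381 ≈ -13359.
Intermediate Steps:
T(A, w) = -64 (T(A, w) = 4 - 68 = -64)
Y = -235
(T(111, G(13, -2))/(-16133) + Y/(-8285)) - 1*13359 = (-64/(-16133) - 235/(-8285)) - 1*13359 = (-64*(-1/16133) - 235*(-1/8285)) - 13359 = (64/16133 + 47/1657) - 13359 = 864299/26732381 - 13359 = -357117013480/26732381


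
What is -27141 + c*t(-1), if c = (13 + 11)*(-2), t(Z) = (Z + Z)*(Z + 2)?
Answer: -27045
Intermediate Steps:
t(Z) = 2*Z*(2 + Z) (t(Z) = (2*Z)*(2 + Z) = 2*Z*(2 + Z))
c = -48 (c = 24*(-2) = -48)
-27141 + c*t(-1) = -27141 - 96*(-1)*(2 - 1) = -27141 - 96*(-1) = -27141 - 48*(-2) = -27141 + 96 = -27045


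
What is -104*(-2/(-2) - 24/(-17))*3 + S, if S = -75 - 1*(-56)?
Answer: -13115/17 ≈ -771.47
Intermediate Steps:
S = -19 (S = -75 + 56 = -19)
-104*(-2/(-2) - 24/(-17))*3 + S = -104*(-2/(-2) - 24/(-17))*3 - 19 = -104*(-2*(-1/2) - 24*(-1/17))*3 - 19 = -104*(1 + 24/17)*3 - 19 = -4264*3/17 - 19 = -104*123/17 - 19 = -12792/17 - 19 = -13115/17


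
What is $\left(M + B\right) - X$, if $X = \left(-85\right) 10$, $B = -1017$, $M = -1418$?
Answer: $-1585$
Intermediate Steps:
$X = -850$
$\left(M + B\right) - X = \left(-1418 - 1017\right) - -850 = -2435 + 850 = -1585$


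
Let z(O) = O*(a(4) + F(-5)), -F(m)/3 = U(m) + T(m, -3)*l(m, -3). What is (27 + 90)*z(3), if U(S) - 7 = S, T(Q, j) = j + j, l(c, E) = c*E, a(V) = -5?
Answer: 90909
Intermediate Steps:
l(c, E) = E*c
T(Q, j) = 2*j
U(S) = 7 + S
F(m) = -21 - 57*m (F(m) = -3*((7 + m) + (2*(-3))*(-3*m)) = -3*((7 + m) - (-18)*m) = -3*((7 + m) + 18*m) = -3*(7 + 19*m) = -21 - 57*m)
z(O) = 259*O (z(O) = O*(-5 + (-21 - 57*(-5))) = O*(-5 + (-21 + 285)) = O*(-5 + 264) = O*259 = 259*O)
(27 + 90)*z(3) = (27 + 90)*(259*3) = 117*777 = 90909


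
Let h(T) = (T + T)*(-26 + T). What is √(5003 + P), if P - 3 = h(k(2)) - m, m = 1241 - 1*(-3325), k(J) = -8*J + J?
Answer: 2*√390 ≈ 39.497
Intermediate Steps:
k(J) = -7*J
h(T) = 2*T*(-26 + T) (h(T) = (2*T)*(-26 + T) = 2*T*(-26 + T))
m = 4566 (m = 1241 + 3325 = 4566)
P = -3443 (P = 3 + (2*(-7*2)*(-26 - 7*2) - 1*4566) = 3 + (2*(-14)*(-26 - 14) - 4566) = 3 + (2*(-14)*(-40) - 4566) = 3 + (1120 - 4566) = 3 - 3446 = -3443)
√(5003 + P) = √(5003 - 3443) = √1560 = 2*√390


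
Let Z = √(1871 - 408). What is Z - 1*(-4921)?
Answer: 4921 + √1463 ≈ 4959.3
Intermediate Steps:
Z = √1463 ≈ 38.249
Z - 1*(-4921) = √1463 - 1*(-4921) = √1463 + 4921 = 4921 + √1463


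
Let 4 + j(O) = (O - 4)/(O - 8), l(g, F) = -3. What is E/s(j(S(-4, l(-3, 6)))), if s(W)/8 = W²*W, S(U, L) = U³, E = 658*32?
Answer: -15349824/166375 ≈ -92.260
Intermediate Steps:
E = 21056
j(O) = -4 + (-4 + O)/(-8 + O) (j(O) = -4 + (O - 4)/(O - 8) = -4 + (-4 + O)/(-8 + O))
s(W) = 8*W³ (s(W) = 8*(W²*W) = 8*W³)
E/s(j(S(-4, l(-3, 6)))) = 21056/((8*((28 - 3*(-4)³)/(-8 + (-4)³))³)) = 21056/((8*((28 - 3*(-64))/(-8 - 64))³)) = 21056/((8*((28 + 192)/(-72))³)) = 21056/((8*(-1/72*220)³)) = 21056/((8*(-55/18)³)) = 21056/((8*(-166375/5832))) = 21056/(-166375/729) = 21056*(-729/166375) = -15349824/166375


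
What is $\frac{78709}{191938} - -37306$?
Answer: $\frac{7160517737}{191938} \approx 37306.0$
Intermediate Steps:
$\frac{78709}{191938} - -37306 = 78709 \cdot \frac{1}{191938} + 37306 = \frac{78709}{191938} + 37306 = \frac{7160517737}{191938}$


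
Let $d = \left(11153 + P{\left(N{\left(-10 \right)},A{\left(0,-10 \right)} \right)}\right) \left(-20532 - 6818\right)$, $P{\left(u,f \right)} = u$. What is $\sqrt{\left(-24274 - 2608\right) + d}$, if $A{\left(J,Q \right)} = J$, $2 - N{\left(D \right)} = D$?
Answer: $8 i \sqrt{4771713} \approx 17475.0 i$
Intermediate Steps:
$N{\left(D \right)} = 2 - D$
$d = -305362750$ ($d = \left(11153 + \left(2 - -10\right)\right) \left(-20532 - 6818\right) = \left(11153 + \left(2 + 10\right)\right) \left(-27350\right) = \left(11153 + 12\right) \left(-27350\right) = 11165 \left(-27350\right) = -305362750$)
$\sqrt{\left(-24274 - 2608\right) + d} = \sqrt{\left(-24274 - 2608\right) - 305362750} = \sqrt{-26882 - 305362750} = \sqrt{-305389632} = 8 i \sqrt{4771713}$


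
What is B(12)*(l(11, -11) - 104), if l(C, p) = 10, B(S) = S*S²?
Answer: -162432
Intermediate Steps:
B(S) = S³
B(12)*(l(11, -11) - 104) = 12³*(10 - 104) = 1728*(-94) = -162432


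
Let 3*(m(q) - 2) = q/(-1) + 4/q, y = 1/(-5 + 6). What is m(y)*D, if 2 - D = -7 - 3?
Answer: 36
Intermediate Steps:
y = 1 (y = 1/1 = 1)
m(q) = 2 - q/3 + 4/(3*q) (m(q) = 2 + (q/(-1) + 4/q)/3 = 2 + (q*(-1) + 4/q)/3 = 2 + (-q + 4/q)/3 = 2 + (-q/3 + 4/(3*q)) = 2 - q/3 + 4/(3*q))
D = 12 (D = 2 - (-7 - 3) = 2 - 1*(-10) = 2 + 10 = 12)
m(y)*D = ((1/3)*(4 - 1*1*(-6 + 1))/1)*12 = ((1/3)*1*(4 - 1*1*(-5)))*12 = ((1/3)*1*(4 + 5))*12 = ((1/3)*1*9)*12 = 3*12 = 36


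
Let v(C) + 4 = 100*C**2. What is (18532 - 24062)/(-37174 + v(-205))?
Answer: -395/297523 ≈ -0.0013276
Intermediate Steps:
v(C) = -4 + 100*C**2
(18532 - 24062)/(-37174 + v(-205)) = (18532 - 24062)/(-37174 + (-4 + 100*(-205)**2)) = -5530/(-37174 + (-4 + 100*42025)) = -5530/(-37174 + (-4 + 4202500)) = -5530/(-37174 + 4202496) = -5530/4165322 = -5530*1/4165322 = -395/297523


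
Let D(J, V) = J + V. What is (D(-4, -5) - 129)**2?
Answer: 19044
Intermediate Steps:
(D(-4, -5) - 129)**2 = ((-4 - 5) - 129)**2 = (-9 - 129)**2 = (-138)**2 = 19044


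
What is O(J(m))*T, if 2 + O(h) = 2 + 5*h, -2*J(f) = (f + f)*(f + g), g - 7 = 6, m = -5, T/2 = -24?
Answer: -9600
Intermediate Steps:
T = -48 (T = 2*(-24) = -48)
g = 13 (g = 7 + 6 = 13)
J(f) = -f*(13 + f) (J(f) = -(f + f)*(f + 13)/2 = -2*f*(13 + f)/2 = -f*(13 + f))
O(h) = 5*h (O(h) = -2 + (2 + 5*h) = 5*h)
O(J(m))*T = (5*(-1*(-5)*(13 - 5)))*(-48) = (5*(-1*(-5)*8))*(-48) = (5*40)*(-48) = 200*(-48) = -9600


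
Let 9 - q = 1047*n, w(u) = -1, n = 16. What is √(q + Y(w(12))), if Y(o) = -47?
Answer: I*√16790 ≈ 129.58*I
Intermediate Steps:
q = -16743 (q = 9 - 1047*16 = 9 - 1*16752 = 9 - 16752 = -16743)
√(q + Y(w(12))) = √(-16743 - 47) = √(-16790) = I*√16790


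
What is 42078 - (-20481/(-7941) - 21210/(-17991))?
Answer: 667888998793/15874059 ≈ 42074.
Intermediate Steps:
42078 - (-20481/(-7941) - 21210/(-17991)) = 42078 - (-20481*(-1/7941) - 21210*(-1/17991)) = 42078 - (6827/2647 + 7070/5997) = 42078 - 1*59655809/15874059 = 42078 - 59655809/15874059 = 667888998793/15874059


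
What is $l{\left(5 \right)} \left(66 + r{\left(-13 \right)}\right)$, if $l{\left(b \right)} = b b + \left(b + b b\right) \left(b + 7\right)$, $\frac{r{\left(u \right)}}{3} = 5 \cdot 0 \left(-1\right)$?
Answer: $25410$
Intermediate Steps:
$r{\left(u \right)} = 0$ ($r{\left(u \right)} = 3 \cdot 5 \cdot 0 \left(-1\right) = 3 \cdot 0 \left(-1\right) = 3 \cdot 0 = 0$)
$l{\left(b \right)} = b^{2} + \left(7 + b\right) \left(b + b^{2}\right)$ ($l{\left(b \right)} = b^{2} + \left(b + b^{2}\right) \left(7 + b\right) = b^{2} + \left(7 + b\right) \left(b + b^{2}\right)$)
$l{\left(5 \right)} \left(66 + r{\left(-13 \right)}\right) = 5 \left(7 + 5^{2} + 9 \cdot 5\right) \left(66 + 0\right) = 5 \left(7 + 25 + 45\right) 66 = 5 \cdot 77 \cdot 66 = 385 \cdot 66 = 25410$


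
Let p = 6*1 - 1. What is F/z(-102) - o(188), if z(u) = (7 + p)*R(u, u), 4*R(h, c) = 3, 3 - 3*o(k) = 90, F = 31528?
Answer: 31789/9 ≈ 3532.1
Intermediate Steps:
o(k) = -29 (o(k) = 1 - 1/3*90 = 1 - 30 = -29)
R(h, c) = 3/4 (R(h, c) = (1/4)*3 = 3/4)
p = 5 (p = 6 - 1 = 5)
z(u) = 9 (z(u) = (7 + 5)*(3/4) = 12*(3/4) = 9)
F/z(-102) - o(188) = 31528/9 - 1*(-29) = 31528*(1/9) + 29 = 31528/9 + 29 = 31789/9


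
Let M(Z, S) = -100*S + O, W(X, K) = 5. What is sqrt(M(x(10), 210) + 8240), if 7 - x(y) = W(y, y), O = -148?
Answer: 2*I*sqrt(3227) ≈ 113.61*I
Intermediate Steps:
x(y) = 2 (x(y) = 7 - 1*5 = 7 - 5 = 2)
M(Z, S) = -148 - 100*S (M(Z, S) = -100*S - 148 = -148 - 100*S)
sqrt(M(x(10), 210) + 8240) = sqrt((-148 - 100*210) + 8240) = sqrt((-148 - 21000) + 8240) = sqrt(-21148 + 8240) = sqrt(-12908) = 2*I*sqrt(3227)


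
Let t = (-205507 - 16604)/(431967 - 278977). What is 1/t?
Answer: -152990/222111 ≈ -0.68880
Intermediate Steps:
t = -222111/152990 ≈ -1.4518
1/t = 1/(-222111/152990) = -152990/222111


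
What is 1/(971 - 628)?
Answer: 1/343 ≈ 0.0029155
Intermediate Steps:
1/(971 - 628) = 1/343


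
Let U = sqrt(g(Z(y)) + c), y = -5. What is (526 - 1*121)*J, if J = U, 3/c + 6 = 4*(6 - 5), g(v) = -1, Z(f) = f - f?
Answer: 405*I*sqrt(10)/2 ≈ 640.36*I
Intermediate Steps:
Z(f) = 0
c = -3/2 (c = 3/(-6 + 4*(6 - 5)) = 3/(-6 + 4*1) = 3/(-6 + 4) = 3/(-2) = 3*(-1/2) = -3/2 ≈ -1.5000)
U = I*sqrt(10)/2 (U = sqrt(-1 - 3/2) = sqrt(-5/2) = I*sqrt(10)/2 ≈ 1.5811*I)
J = I*sqrt(10)/2 ≈ 1.5811*I
(526 - 1*121)*J = (526 - 1*121)*(I*sqrt(10)/2) = (526 - 121)*(I*sqrt(10)/2) = 405*(I*sqrt(10)/2) = 405*I*sqrt(10)/2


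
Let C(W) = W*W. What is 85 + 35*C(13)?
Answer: 6000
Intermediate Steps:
C(W) = W**2
85 + 35*C(13) = 85 + 35*13**2 = 85 + 35*169 = 85 + 5915 = 6000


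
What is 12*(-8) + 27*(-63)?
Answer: -1797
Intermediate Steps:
12*(-8) + 27*(-63) = -96 - 1701 = -1797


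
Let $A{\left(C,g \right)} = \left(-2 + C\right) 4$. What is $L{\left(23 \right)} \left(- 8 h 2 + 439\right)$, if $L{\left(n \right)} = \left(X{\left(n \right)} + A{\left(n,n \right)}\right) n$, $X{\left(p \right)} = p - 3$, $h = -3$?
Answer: $1164904$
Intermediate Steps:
$A{\left(C,g \right)} = -8 + 4 C$
$X{\left(p \right)} = -3 + p$
$L{\left(n \right)} = n \left(-11 + 5 n\right)$ ($L{\left(n \right)} = \left(\left(-3 + n\right) + \left(-8 + 4 n\right)\right) n = \left(-11 + 5 n\right) n = n \left(-11 + 5 n\right)$)
$L{\left(23 \right)} \left(- 8 h 2 + 439\right) = 23 \left(-11 + 5 \cdot 23\right) \left(\left(-8\right) \left(-3\right) 2 + 439\right) = 23 \left(-11 + 115\right) \left(24 \cdot 2 + 439\right) = 23 \cdot 104 \left(48 + 439\right) = 2392 \cdot 487 = 1164904$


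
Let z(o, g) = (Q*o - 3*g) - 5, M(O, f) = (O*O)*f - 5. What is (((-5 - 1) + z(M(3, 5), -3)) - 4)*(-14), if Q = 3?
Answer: -1596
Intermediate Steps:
M(O, f) = -5 + f*O**2 (M(O, f) = O**2*f - 5 = f*O**2 - 5 = -5 + f*O**2)
z(o, g) = -5 - 3*g + 3*o (z(o, g) = (3*o - 3*g) - 5 = (-3*g + 3*o) - 5 = -5 - 3*g + 3*o)
(((-5 - 1) + z(M(3, 5), -3)) - 4)*(-14) = (((-5 - 1) + (-5 - 3*(-3) + 3*(-5 + 5*3**2))) - 4)*(-14) = ((-6 + (-5 + 9 + 3*(-5 + 5*9))) - 4)*(-14) = ((-6 + (-5 + 9 + 3*(-5 + 45))) - 4)*(-14) = ((-6 + (-5 + 9 + 3*40)) - 4)*(-14) = ((-6 + (-5 + 9 + 120)) - 4)*(-14) = ((-6 + 124) - 4)*(-14) = (118 - 4)*(-14) = 114*(-14) = -1596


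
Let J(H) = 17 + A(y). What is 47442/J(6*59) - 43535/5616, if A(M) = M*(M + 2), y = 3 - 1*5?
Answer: 265694177/95472 ≈ 2783.0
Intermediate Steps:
y = -2 (y = 3 - 5 = -2)
A(M) = M*(2 + M)
J(H) = 17 (J(H) = 17 - 2*(2 - 2) = 17 - 2*0 = 17 + 0 = 17)
47442/J(6*59) - 43535/5616 = 47442/17 - 43535/5616 = 265694177/95472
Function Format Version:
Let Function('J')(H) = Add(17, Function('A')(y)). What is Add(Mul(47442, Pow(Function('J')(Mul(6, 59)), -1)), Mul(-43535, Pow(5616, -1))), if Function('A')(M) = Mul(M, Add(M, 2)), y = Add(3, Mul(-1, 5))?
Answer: Rational(265694177, 95472) ≈ 2783.0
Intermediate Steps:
y = -2 (y = Add(3, -5) = -2)
Function('A')(M) = Mul(M, Add(2, M))
Function('J')(H) = 17 (Function('J')(H) = Add(17, Mul(-2, Add(2, -2))) = Add(17, Mul(-2, 0)) = Add(17, 0) = 17)
Add(Mul(47442, Pow(Function('J')(Mul(6, 59)), -1)), Mul(-43535, Pow(5616, -1))) = Add(Mul(47442, Pow(17, -1)), Mul(-43535, Pow(5616, -1))) = Add(Mul(47442, Rational(1, 17)), Mul(-43535, Rational(1, 5616))) = Add(Rational(47442, 17), Rational(-43535, 5616)) = Rational(265694177, 95472)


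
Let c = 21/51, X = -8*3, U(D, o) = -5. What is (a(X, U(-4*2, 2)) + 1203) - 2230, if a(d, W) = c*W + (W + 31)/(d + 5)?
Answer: -332828/323 ≈ -1030.4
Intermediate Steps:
X = -24
c = 7/17 (c = 21*(1/51) = 7/17 ≈ 0.41176)
a(d, W) = 7*W/17 + (31 + W)/(5 + d) (a(d, W) = 7*W/17 + (W + 31)/(d + 5) = 7*W/17 + (31 + W)/(5 + d))
(a(X, U(-4*2, 2)) + 1203) - 2230 = ((527 + 52*(-5) + 7*(-5)*(-24))/(17*(5 - 24)) + 1203) - 2230 = ((1/17)*(527 - 260 + 840)/(-19) + 1203) - 2230 = ((1/17)*(-1/19)*1107 + 1203) - 2230 = (-1107/323 + 1203) - 2230 = 387462/323 - 2230 = -332828/323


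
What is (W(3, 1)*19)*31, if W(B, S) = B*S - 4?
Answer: -589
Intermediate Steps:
W(B, S) = -4 + B*S
(W(3, 1)*19)*31 = ((-4 + 3*1)*19)*31 = ((-4 + 3)*19)*31 = -1*19*31 = -19*31 = -589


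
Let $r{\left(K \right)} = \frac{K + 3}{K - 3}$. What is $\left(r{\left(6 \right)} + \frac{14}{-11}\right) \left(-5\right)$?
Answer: $- \frac{95}{11} \approx -8.6364$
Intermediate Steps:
$r{\left(K \right)} = \frac{3 + K}{-3 + K}$
$\left(r{\left(6 \right)} + \frac{14}{-11}\right) \left(-5\right) = \left(\frac{3 + 6}{-3 + 6} + \frac{14}{-11}\right) \left(-5\right) = \left(\frac{1}{3} \cdot 9 + 14 \left(- \frac{1}{11}\right)\right) \left(-5\right) = \left(\frac{1}{3} \cdot 9 - \frac{14}{11}\right) \left(-5\right) = \left(3 - \frac{14}{11}\right) \left(-5\right) = \frac{19}{11} \left(-5\right) = - \frac{95}{11}$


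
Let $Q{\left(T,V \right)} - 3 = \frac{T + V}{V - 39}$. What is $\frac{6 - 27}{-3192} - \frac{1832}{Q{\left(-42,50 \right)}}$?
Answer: $- \frac{3063063}{6232} \approx -491.51$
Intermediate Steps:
$Q{\left(T,V \right)} = 3 + \frac{T + V}{-39 + V}$ ($Q{\left(T,V \right)} = 3 + \frac{T + V}{V - 39} = 3 + \frac{T + V}{-39 + V}$)
$\frac{6 - 27}{-3192} - \frac{1832}{Q{\left(-42,50 \right)}} = \frac{6 - 27}{-3192} - \frac{1832}{\frac{1}{-39 + 50} \left(-117 - 42 + 4 \cdot 50\right)} = \left(6 - 27\right) \left(- \frac{1}{3192}\right) - \frac{1832}{\frac{1}{11} \left(-117 - 42 + 200\right)} = \left(-21\right) \left(- \frac{1}{3192}\right) - \frac{1832}{\frac{1}{11} \cdot 41} = \frac{1}{152} - \frac{1832}{\frac{41}{11}} = \frac{1}{152} - \frac{20152}{41} = - \frac{3063063}{6232}$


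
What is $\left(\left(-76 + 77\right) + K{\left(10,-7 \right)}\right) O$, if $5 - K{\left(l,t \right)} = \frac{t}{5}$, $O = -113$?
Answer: $- \frac{4181}{5} \approx -836.2$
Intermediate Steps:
$K{\left(l,t \right)} = 5 - \frac{t}{5}$
$\left(\left(-76 + 77\right) + K{\left(10,-7 \right)}\right) O = \left(\left(-76 + 77\right) + \left(5 - - \frac{7}{5}\right)\right) \left(-113\right) = \left(1 + \left(5 + \frac{7}{5}\right)\right) \left(-113\right) = \left(1 + \frac{32}{5}\right) \left(-113\right) = \frac{37}{5} \left(-113\right) = - \frac{4181}{5}$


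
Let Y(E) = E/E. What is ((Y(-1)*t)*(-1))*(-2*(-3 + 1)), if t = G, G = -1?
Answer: 4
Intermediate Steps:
t = -1
Y(E) = 1
((Y(-1)*t)*(-1))*(-2*(-3 + 1)) = ((1*(-1))*(-1))*(-2*(-3 + 1)) = (-1*(-1))*(-2*(-2)) = 1*4 = 4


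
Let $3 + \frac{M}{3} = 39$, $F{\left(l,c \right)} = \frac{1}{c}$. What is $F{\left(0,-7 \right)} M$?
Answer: $- \frac{108}{7} \approx -15.429$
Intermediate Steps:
$M = 108$ ($M = -9 + 3 \cdot 39 = -9 + 117 = 108$)
$F{\left(0,-7 \right)} M = \frac{1}{-7} \cdot 108 = \left(- \frac{1}{7}\right) 108 = - \frac{108}{7}$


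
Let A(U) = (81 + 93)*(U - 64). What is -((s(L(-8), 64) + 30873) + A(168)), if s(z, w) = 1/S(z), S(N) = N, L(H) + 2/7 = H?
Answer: -2840195/58 ≈ -48969.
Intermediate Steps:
L(H) = -2/7 + H
s(z, w) = 1/z
A(U) = -11136 + 174*U (A(U) = 174*(-64 + U) = -11136 + 174*U)
-((s(L(-8), 64) + 30873) + A(168)) = -((1/(-2/7 - 8) + 30873) + (-11136 + 174*168)) = -((1/(-58/7) + 30873) + (-11136 + 29232)) = -((-7/58 + 30873) + 18096) = -(1790627/58 + 18096) = -1*2840195/58 = -2840195/58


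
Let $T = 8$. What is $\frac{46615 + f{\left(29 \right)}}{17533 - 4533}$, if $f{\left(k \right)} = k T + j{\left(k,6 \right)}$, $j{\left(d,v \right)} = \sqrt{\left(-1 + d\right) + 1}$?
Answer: $\frac{46847}{13000} + \frac{\sqrt{29}}{13000} \approx 3.604$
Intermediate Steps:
$j{\left(d,v \right)} = \sqrt{d}$
$f{\left(k \right)} = \sqrt{k} + 8 k$ ($f{\left(k \right)} = k 8 + \sqrt{k} = 8 k + \sqrt{k} = \sqrt{k} + 8 k$)
$\frac{46615 + f{\left(29 \right)}}{17533 - 4533} = \frac{46615 + \left(\sqrt{29} + 8 \cdot 29\right)}{17533 - 4533} = \frac{46615 + \left(\sqrt{29} + 232\right)}{17533 - 4533} = \frac{46615 + \left(232 + \sqrt{29}\right)}{13000} = \left(46847 + \sqrt{29}\right) \frac{1}{13000} = \frac{46847}{13000} + \frac{\sqrt{29}}{13000}$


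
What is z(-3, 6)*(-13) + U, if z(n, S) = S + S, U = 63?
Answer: -93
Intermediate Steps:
z(n, S) = 2*S
z(-3, 6)*(-13) + U = (2*6)*(-13) + 63 = 12*(-13) + 63 = -156 + 63 = -93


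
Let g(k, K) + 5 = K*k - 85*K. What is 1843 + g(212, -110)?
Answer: -12132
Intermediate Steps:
g(k, K) = -5 - 85*K + K*k (g(k, K) = -5 + (K*k - 85*K) = -5 + (-85*K + K*k) = -5 - 85*K + K*k)
1843 + g(212, -110) = 1843 + (-5 - 85*(-110) - 110*212) = 1843 + (-5 + 9350 - 23320) = 1843 - 13975 = -12132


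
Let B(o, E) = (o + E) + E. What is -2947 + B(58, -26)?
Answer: -2941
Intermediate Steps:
B(o, E) = o + 2*E (B(o, E) = (E + o) + E = o + 2*E)
-2947 + B(58, -26) = -2947 + (58 + 2*(-26)) = -2947 + (58 - 52) = -2947 + 6 = -2941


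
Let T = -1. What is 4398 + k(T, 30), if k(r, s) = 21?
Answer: 4419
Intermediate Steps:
4398 + k(T, 30) = 4398 + 21 = 4419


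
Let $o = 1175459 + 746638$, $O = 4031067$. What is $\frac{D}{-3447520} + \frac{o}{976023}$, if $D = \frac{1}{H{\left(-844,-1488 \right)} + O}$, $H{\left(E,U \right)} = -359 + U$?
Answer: $\frac{8899832262773220259}{4519252142118230400} \approx 1.9693$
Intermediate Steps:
$D = \frac{1}{4029220}$ ($D = \frac{1}{\left(-359 - 1488\right) + 4031067} = \frac{1}{-1847 + 4031067} = \frac{1}{4029220} \approx 2.4819 \cdot 10^{-7}$)
$o = 1922097$
$\frac{D}{-3447520} + \frac{o}{976023} = \frac{1}{4029220 \left(-3447520\right)} + \frac{1922097}{976023} = \frac{1}{4029220} \left(- \frac{1}{3447520}\right) + 1922097 \cdot \frac{1}{976023} = - \frac{1}{13890816534400} + \frac{640699}{325341} = \frac{8899832262773220259}{4519252142118230400}$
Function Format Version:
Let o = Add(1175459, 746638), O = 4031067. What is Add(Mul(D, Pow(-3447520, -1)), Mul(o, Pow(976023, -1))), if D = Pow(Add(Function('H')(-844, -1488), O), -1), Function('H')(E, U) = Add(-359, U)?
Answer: Rational(8899832262773220259, 4519252142118230400) ≈ 1.9693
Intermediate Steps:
D = Rational(1, 4029220) (D = Pow(Add(Add(-359, -1488), 4031067), -1) = Pow(Add(-1847, 4031067), -1) = Pow(4029220, -1) = Rational(1, 4029220) ≈ 2.4819e-7)
o = 1922097
Add(Mul(D, Pow(-3447520, -1)), Mul(o, Pow(976023, -1))) = Add(Mul(Rational(1, 4029220), Pow(-3447520, -1)), Mul(1922097, Pow(976023, -1))) = Add(Mul(Rational(1, 4029220), Rational(-1, 3447520)), Mul(1922097, Rational(1, 976023))) = Add(Rational(-1, 13890816534400), Rational(640699, 325341)) = Rational(8899832262773220259, 4519252142118230400)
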